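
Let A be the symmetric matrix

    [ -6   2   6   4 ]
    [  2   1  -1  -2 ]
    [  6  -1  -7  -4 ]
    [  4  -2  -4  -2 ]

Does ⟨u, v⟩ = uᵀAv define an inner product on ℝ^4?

Row-reducing A symmetrically gives the diagonal entries -6, 5/3, -8/5, 1/2.
That gives 2 positive, 2 negative pivots.
Hence Q is indefinite.
⟨·,·⟩ is an inner product exactly when A is positive definite.

no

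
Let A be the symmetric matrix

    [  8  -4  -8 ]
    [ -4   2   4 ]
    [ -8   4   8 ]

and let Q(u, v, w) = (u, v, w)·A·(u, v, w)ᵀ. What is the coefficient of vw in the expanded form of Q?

8

The coefficient of vw is A[2,3] + A[3,2] = 2·4 = 8.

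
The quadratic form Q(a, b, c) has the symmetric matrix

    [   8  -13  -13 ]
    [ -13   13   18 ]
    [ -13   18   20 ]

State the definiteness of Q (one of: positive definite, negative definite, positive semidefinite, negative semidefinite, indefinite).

indefinite

Symmetric row and column elimination reduces A to a congruent diagonal form with pivots 8, -65/8, 1/13.
So there are 2 positive, 1 negative pivots.
Hence Q is indefinite.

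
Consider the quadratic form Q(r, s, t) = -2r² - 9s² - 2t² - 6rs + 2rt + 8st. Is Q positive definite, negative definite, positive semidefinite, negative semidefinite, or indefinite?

The associated matrix is A = [[-2, -3, 1], [-3, -9, 4], [1, 4, -2]].
Congruent diagonalization of A (simultaneous row and column reduction) yields pivots -2, -9/2, -1/9.
That gives 3 negative pivots.
Hence Q is negative definite.

negative definite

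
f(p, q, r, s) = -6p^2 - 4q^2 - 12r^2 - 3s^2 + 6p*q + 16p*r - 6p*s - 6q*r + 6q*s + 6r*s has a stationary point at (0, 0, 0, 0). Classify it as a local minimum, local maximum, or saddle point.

local maximum

The Hessian at the origin is H = [[-12, 6, 16, -6], [6, -8, -6, 6], [16, -6, -24, 6], [-6, 6, 6, -6]].
An LDLᵀ factorisation of H has diagonal entries -12, -5, -28/15, -6/7.
That gives 4 negative pivots.
H is negative definite, so the origin is a strict local maximum.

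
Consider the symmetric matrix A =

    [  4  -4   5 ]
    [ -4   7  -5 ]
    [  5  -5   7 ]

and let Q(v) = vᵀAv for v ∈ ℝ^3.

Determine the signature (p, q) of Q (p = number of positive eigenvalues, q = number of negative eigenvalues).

(3, 0)

An LDLᵀ factorisation of A has diagonal entries 4, 3, 3/4.
Counting signs: 3 positive.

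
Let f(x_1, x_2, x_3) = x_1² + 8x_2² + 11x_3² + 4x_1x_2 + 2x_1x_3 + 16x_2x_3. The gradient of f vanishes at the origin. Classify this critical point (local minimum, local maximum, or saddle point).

local minimum

The Hessian at the origin is H = [[2, 4, 2], [4, 16, 16], [2, 16, 22]].
Row-reducing H symmetrically gives the diagonal entries 2, 8, 2.
So there are 3 positive pivots.
H is positive definite, so the origin is a strict local minimum.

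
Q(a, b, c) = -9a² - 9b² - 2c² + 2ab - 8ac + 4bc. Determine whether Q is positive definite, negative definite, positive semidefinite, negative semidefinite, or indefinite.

indefinite

The symmetric matrix is A = [[-9, 1, -4], [1, -9, 2], [-4, 2, -2]].
Row-reducing A symmetrically gives the diagonal entries -9, -80/9, 1/20.
So there are 1 positive, 2 negative pivots.
Hence Q is indefinite.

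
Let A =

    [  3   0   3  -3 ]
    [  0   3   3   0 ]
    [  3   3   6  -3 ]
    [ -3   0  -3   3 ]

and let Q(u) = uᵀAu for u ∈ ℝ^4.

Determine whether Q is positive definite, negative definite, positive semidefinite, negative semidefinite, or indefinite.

positive semidefinite

Applying the same elementary operations to the rows and columns of A produces a congruent diagonal matrix with entries 3, 3, 0, 0.
So there are 2 positive, 2 zero pivots.
Hence Q is positive semidefinite.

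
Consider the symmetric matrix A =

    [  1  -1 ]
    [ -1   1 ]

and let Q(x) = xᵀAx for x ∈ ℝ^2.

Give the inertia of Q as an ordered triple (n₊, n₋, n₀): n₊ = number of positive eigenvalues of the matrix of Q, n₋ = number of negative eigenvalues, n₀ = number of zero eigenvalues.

Applying the same elementary operations to the rows and columns of A produces a congruent diagonal matrix with entries 1, 0.
That gives 1 positive, 1 zero pivots.

(1, 0, 1)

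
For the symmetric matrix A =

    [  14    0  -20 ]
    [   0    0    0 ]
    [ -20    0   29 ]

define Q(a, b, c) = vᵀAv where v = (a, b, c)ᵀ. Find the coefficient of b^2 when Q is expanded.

0

The coefficient of b^2 is the diagonal entry A[2,2] = 0.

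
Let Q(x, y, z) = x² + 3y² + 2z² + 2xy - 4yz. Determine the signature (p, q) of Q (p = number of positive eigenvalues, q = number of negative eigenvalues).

(2, 0)

Write A = [[1, 1, 0], [1, 3, -2], [0, -2, 2]].
Applying the same elementary operations to the rows and columns of A produces a congruent diagonal matrix with entries 1, 2, 0.
Counting signs: 2 positive, 1 zero.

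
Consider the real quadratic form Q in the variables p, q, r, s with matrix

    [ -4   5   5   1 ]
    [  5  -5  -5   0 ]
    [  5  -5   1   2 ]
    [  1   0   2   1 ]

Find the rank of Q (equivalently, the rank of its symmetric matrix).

4

An LDLᵀ factorisation of A has diagonal entries -4, 5/4, 6, -2/3.
So there are 2 positive, 2 negative pivots.
The rank is the number of nonzero pivots: 4.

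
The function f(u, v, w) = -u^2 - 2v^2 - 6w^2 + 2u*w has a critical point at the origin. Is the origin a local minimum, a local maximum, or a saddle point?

The Hessian at the origin is H = [[-2, 0, 2], [0, -4, 0], [2, 0, -12]].
An LDLᵀ factorisation of H has diagonal entries -2, -4, -10.
That gives 3 negative pivots.
H is negative definite, so the origin is a strict local maximum.

local maximum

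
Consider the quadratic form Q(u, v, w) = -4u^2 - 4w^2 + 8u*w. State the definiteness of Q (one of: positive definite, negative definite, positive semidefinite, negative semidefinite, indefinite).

The symmetric matrix is A = [[-4, 0, 4], [0, 0, 0], [4, 0, -4]].
Congruent diagonalization of A (simultaneous row and column reduction) yields pivots -4, 0, 0.
That gives 1 negative, 2 zero pivots.
Hence Q is negative semidefinite.

negative semidefinite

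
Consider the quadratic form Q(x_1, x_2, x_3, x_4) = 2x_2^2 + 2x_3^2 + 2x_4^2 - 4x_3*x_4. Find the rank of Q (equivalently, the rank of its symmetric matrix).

Write A = [[0, 0, 0, 0], [0, 2, 0, 0], [0, 0, 2, -2], [0, 0, -2, 2]].
Row-reducing A symmetrically gives the diagonal entries 0, 2, 2, 0.
That gives 2 positive, 2 zero pivots.
The rank is the number of nonzero pivots: 2.

2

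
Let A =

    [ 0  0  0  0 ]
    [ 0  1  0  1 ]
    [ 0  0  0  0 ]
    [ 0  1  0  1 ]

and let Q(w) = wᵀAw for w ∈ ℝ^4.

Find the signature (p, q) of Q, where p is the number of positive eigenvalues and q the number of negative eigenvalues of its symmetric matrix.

(1, 0)

Symmetric row and column elimination reduces A to a congruent diagonal form with pivots 0, 1, 0, 0.
Counting signs: 1 positive, 3 zero.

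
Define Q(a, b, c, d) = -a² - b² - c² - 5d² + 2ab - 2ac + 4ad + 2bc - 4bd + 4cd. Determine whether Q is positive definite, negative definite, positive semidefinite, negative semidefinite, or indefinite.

Write A = [[-1, 1, -1, 2], [1, -1, 1, -2], [-1, 1, -1, 2], [2, -2, 2, -5]].
Congruent diagonalization of A (simultaneous row and column reduction) yields pivots -1, 0, 0, -1.
That gives 2 negative, 2 zero pivots.
Hence Q is negative semidefinite.

negative semidefinite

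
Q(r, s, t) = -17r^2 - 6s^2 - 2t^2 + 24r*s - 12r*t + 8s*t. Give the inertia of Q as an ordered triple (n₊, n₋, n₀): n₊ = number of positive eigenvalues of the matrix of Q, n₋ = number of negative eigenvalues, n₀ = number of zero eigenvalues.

The symmetric matrix is A = [[-17, 12, -6], [12, -6, 4], [-6, 4, -2]].
Row-reducing A symmetrically gives the diagonal entries -17, 42/17, 2/21.
So there are 2 positive, 1 negative pivots.

(2, 1, 0)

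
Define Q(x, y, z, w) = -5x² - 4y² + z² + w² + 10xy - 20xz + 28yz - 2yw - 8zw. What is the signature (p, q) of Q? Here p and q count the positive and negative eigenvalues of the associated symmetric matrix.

The associated matrix is A = [[-5, 5, -10, 0], [5, -4, 14, -1], [-10, 14, 1, -4], [0, -1, -4, 1]].
Applying the same elementary operations to the rows and columns of A produces a congruent diagonal matrix with entries -5, 1, 5, 0.
So there are 2 positive, 1 negative, 1 zero pivots.

(2, 1)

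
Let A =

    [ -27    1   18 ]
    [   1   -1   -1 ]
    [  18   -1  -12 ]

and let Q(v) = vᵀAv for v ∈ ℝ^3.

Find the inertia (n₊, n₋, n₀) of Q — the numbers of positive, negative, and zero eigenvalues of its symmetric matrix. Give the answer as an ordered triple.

(1, 2, 0)

Congruent diagonalization of A (simultaneous row and column reduction) yields pivots -27, -26/27, 3/26.
Counting signs: 1 positive, 2 negative.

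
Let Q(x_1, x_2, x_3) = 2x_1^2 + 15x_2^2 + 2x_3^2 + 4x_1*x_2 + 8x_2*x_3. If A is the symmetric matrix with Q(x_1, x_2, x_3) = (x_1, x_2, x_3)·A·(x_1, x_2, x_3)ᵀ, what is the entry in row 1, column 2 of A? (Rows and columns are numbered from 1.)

2

The coefficient of x_1·x_2 in Q is 4. For a symmetric A this equals A[1,2] + A[2,1] = 2·A[1,2].
So A[1,2] = 4/2 = 2.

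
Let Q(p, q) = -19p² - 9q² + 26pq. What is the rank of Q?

2

The symmetric matrix is A = [[-19, 13], [13, -9]].
An LDLᵀ factorisation of A has diagonal entries -19, -2/19.
So there are 2 negative pivots.
The rank is the number of nonzero pivots: 2.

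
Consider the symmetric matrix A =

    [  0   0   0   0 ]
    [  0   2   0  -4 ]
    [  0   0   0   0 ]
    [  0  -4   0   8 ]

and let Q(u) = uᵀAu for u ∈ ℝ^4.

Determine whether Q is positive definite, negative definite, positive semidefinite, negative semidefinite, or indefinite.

Symmetric row and column elimination reduces A to a congruent diagonal form with pivots 0, 2, 0, 0.
So there are 1 positive, 3 zero pivots.
Hence Q is positive semidefinite.

positive semidefinite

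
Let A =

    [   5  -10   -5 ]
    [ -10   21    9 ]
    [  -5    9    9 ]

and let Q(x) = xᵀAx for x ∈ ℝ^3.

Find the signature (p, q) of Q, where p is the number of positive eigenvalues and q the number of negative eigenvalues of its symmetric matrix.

Row-reducing A symmetrically gives the diagonal entries 5, 1, 3.
That gives 3 positive pivots.

(3, 0)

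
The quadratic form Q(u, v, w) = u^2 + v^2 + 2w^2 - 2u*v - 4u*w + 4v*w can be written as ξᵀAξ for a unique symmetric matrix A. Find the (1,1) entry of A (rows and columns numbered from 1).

The coefficient of u^2 in Q is 1, and that is exactly A[1,1].

1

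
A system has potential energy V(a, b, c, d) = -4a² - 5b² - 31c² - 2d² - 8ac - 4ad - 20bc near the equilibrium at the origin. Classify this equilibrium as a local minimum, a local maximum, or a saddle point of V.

The Hessian at the origin is H = [[-8, 0, -8, -4], [0, -10, -20, 0], [-8, -20, -62, 0], [-4, 0, 0, -4]].
Symmetric row and column elimination reduces H to a congruent diagonal form with pivots -8, -10, -14, -6/7.
So there are 4 negative pivots.
H is negative definite, so the origin is a strict local maximum.

local maximum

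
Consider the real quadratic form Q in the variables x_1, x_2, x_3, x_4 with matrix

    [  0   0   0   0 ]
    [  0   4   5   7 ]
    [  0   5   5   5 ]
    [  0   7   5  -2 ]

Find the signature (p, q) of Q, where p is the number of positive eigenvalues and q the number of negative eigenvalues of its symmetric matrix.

(1, 2)

Applying the same elementary operations to the rows and columns of A produces a congruent diagonal matrix with entries 0, 4, -5/4, -3.
That gives 1 positive, 2 negative, 1 zero pivots.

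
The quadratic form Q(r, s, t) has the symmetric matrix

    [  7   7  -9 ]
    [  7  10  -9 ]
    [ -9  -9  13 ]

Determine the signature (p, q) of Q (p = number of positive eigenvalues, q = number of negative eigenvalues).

(3, 0)

An LDLᵀ factorisation of A has diagonal entries 7, 3, 10/7.
Counting signs: 3 positive.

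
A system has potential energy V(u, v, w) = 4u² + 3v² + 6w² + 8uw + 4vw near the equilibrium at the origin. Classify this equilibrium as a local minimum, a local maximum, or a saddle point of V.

The Hessian at the origin is H = [[8, 0, 8], [0, 6, 4], [8, 4, 12]].
Applying the same elementary operations to the rows and columns of H produces a congruent diagonal matrix with entries 8, 6, 4/3.
That gives 3 positive pivots.
H is positive definite, so the origin is a strict local minimum.

local minimum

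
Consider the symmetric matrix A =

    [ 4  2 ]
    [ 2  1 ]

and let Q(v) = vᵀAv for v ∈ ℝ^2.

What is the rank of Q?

Row-reducing A symmetrically gives the diagonal entries 4, 0.
So there are 1 positive, 1 zero pivots.
The rank is the number of nonzero pivots: 1.

1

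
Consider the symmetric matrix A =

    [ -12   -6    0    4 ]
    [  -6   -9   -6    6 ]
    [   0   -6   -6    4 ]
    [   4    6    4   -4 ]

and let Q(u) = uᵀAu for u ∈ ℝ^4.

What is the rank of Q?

Congruent diagonalization of A (simultaneous row and column reduction) yields pivots -12, -6, 0, 0.
Counting signs: 2 negative, 2 zero.
The rank is the number of nonzero pivots: 2.

2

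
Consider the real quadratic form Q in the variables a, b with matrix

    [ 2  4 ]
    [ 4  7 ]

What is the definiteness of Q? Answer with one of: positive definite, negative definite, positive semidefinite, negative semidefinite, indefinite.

indefinite

An LDLᵀ factorisation of A has diagonal entries 2, -1.
Counting signs: 1 positive, 1 negative.
Hence Q is indefinite.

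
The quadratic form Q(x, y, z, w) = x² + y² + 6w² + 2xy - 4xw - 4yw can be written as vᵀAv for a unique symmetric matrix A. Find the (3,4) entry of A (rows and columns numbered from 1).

0

The coefficient of z·w in Q is 0. For a symmetric A this equals A[3,4] + A[4,3] = 2·A[3,4].
So A[3,4] = 0/2 = 0.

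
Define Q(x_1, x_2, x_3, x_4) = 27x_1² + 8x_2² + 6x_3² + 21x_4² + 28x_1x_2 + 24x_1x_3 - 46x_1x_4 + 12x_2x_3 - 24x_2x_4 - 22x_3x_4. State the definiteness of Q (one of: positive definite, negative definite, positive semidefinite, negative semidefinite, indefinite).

positive definite

The symmetric matrix is A = [[27, 14, 12, -23], [14, 8, 6, -12], [12, 6, 6, -11], [-23, -12, -11, 21]].
Row-reducing A symmetrically gives the diagonal entries 27, 20/27, 3/5, 1/3.
That gives 4 positive pivots.
Hence Q is positive definite.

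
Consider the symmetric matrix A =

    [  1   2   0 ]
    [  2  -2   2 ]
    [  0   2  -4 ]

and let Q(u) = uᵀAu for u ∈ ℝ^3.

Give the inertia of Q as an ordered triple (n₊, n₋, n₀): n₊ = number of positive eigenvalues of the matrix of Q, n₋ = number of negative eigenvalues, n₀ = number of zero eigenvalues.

Symmetric row and column elimination reduces A to a congruent diagonal form with pivots 1, -6, -10/3.
Counting signs: 1 positive, 2 negative.

(1, 2, 0)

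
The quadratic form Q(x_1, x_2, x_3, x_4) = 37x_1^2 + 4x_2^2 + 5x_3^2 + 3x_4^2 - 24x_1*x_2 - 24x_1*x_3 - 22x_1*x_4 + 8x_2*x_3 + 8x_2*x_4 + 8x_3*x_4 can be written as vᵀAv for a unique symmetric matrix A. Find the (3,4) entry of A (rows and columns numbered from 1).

4

The coefficient of x_3·x_4 in Q is 8. For a symmetric A this equals A[3,4] + A[4,3] = 2·A[3,4].
So A[3,4] = 8/2 = 4.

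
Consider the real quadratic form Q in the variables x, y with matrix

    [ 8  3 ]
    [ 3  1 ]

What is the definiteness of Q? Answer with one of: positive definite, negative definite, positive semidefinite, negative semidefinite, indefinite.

indefinite

For the 2×2 matrix [[8, 3], [3, 1]]: det = 8·1 − (3)² = -1, trace = 9.
det < 0 so the eigenvalues have opposite signs; the form is indefinite.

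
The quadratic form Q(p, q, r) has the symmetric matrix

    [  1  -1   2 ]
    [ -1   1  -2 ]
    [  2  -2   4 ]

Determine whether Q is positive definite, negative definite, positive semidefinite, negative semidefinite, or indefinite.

positive semidefinite

Symmetric row and column elimination reduces A to a congruent diagonal form with pivots 1, 0, 0.
So there are 1 positive, 2 zero pivots.
Hence Q is positive semidefinite.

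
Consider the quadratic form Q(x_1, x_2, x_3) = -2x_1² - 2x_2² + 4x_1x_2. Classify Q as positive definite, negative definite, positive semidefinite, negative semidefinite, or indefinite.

negative semidefinite

Write A = [[-2, 2, 0], [2, -2, 0], [0, 0, 0]].
Congruent diagonalization of A (simultaneous row and column reduction) yields pivots -2, 0, 0.
So there are 1 negative, 2 zero pivots.
Hence Q is negative semidefinite.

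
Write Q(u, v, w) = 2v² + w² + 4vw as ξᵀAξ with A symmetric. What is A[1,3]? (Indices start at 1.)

The coefficient of u·w in Q is 0. For a symmetric A this equals A[1,3] + A[3,1] = 2·A[1,3].
So A[1,3] = 0/2 = 0.

0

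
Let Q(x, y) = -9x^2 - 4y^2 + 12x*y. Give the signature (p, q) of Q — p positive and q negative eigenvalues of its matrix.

(0, 1)

The associated matrix is A = [[-9, 6], [6, -4]].
Row-reducing A symmetrically gives the diagonal entries -9, 0.
That gives 1 negative, 1 zero pivots.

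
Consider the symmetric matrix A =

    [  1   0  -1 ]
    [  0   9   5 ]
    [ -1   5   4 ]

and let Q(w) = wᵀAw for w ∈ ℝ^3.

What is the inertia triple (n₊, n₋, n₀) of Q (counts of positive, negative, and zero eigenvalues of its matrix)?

Symmetric row and column elimination reduces A to a congruent diagonal form with pivots 1, 9, 2/9.
That gives 3 positive pivots.

(3, 0, 0)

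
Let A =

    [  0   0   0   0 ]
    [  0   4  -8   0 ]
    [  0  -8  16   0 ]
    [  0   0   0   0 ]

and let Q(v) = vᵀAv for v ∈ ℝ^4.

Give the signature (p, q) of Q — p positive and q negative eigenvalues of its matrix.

(1, 0)

Row-reducing A symmetrically gives the diagonal entries 0, 4, 0, 0.
Counting signs: 1 positive, 3 zero.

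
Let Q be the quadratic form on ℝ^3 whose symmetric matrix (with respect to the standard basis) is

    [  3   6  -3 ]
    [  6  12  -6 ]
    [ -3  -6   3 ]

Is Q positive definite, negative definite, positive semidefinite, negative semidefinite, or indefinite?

Congruent diagonalization of A (simultaneous row and column reduction) yields pivots 3, 0, 0.
That gives 1 positive, 2 zero pivots.
Hence Q is positive semidefinite.

positive semidefinite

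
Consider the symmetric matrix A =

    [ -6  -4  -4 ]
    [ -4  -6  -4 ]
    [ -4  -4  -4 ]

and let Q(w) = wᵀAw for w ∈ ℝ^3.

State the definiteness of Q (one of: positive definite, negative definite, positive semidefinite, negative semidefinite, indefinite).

Leading principal minors: Δ_1 = -6, Δ_2 = 20, Δ_3 = -16.
The signs alternate starting with Δ_1 < 0, so by Sylvester's criterion Q is negative definite.

negative definite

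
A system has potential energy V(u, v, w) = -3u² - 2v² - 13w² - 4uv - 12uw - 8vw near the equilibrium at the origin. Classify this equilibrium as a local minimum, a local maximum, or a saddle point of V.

The Hessian at the origin is H = [[-6, -4, -12], [-4, -4, -8], [-12, -8, -26]].
Applying the same elementary operations to the rows and columns of H produces a congruent diagonal matrix with entries -6, -4/3, -2.
That gives 3 negative pivots.
H is negative definite, so the origin is a strict local maximum.

local maximum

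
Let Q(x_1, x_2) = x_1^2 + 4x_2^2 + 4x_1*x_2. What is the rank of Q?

1

Write A = [[1, 2], [2, 4]].
Symmetric row and column elimination reduces A to a congruent diagonal form with pivots 1, 0.
So there are 1 positive, 1 zero pivots.
The rank is the number of nonzero pivots: 1.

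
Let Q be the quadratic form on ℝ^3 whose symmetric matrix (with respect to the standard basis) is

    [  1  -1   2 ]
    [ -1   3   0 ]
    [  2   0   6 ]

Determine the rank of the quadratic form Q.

Symmetric row and column elimination reduces A to a congruent diagonal form with pivots 1, 2, 0.
So there are 2 positive, 1 zero pivots.
The rank is the number of nonzero pivots: 2.

2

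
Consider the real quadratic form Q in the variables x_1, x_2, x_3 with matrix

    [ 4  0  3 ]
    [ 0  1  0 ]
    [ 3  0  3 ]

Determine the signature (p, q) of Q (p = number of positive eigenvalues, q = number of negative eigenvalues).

Row-reducing A symmetrically gives the diagonal entries 4, 1, 3/4.
So there are 3 positive pivots.

(3, 0)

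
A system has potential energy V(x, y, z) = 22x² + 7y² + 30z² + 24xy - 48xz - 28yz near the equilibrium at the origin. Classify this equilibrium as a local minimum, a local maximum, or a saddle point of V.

The Hessian at the origin is H = [[44, 24, -48], [24, 14, -28], [-48, -28, 60]].
An LDLᵀ factorisation of H has diagonal entries 44, 10/11, 4.
So there are 3 positive pivots.
H is positive definite, so the origin is a strict local minimum.

local minimum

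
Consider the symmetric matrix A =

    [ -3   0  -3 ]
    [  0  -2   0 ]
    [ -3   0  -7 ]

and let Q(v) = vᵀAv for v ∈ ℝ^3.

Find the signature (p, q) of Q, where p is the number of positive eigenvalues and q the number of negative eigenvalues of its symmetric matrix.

Applying the same elementary operations to the rows and columns of A produces a congruent diagonal matrix with entries -3, -2, -4.
So there are 3 negative pivots.

(0, 3)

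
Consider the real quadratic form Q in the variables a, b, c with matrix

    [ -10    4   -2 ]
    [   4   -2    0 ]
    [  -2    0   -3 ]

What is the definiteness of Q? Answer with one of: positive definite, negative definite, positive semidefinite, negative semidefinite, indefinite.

An LDLᵀ factorisation of A has diagonal entries -10, -2/5, -1.
That gives 3 negative pivots.
Hence Q is negative definite.

negative definite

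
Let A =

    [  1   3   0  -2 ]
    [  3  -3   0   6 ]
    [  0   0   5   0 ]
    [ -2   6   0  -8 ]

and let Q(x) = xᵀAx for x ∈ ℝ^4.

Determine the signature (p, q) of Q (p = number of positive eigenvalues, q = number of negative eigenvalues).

Congruent diagonalization of A (simultaneous row and column reduction) yields pivots 1, -12, 5, 0.
So there are 2 positive, 1 negative, 1 zero pivots.

(2, 1)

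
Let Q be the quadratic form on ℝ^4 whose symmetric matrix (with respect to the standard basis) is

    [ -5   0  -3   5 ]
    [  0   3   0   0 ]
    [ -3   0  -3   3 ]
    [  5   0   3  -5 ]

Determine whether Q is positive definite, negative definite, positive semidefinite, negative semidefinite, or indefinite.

indefinite

Applying the same elementary operations to the rows and columns of A produces a congruent diagonal matrix with entries -5, 3, -6/5, 0.
Counting signs: 1 positive, 2 negative, 1 zero.
Hence Q is indefinite.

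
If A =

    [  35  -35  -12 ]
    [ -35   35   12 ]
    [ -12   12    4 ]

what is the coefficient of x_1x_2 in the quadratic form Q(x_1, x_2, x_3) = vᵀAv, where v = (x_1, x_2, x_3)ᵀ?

The coefficient of x_1x_2 is A[1,2] + A[2,1] = 2·(-35) = -70.

-70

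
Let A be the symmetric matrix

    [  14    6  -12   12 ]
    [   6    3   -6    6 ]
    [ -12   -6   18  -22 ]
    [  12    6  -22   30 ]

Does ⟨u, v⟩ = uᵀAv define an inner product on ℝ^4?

Applying the same elementary operations to the rows and columns of A produces a congruent diagonal matrix with entries 14, 3/7, 6, 4/3.
Counting signs: 4 positive.
Hence Q is positive definite.
⟨·,·⟩ is an inner product exactly when A is positive definite.

yes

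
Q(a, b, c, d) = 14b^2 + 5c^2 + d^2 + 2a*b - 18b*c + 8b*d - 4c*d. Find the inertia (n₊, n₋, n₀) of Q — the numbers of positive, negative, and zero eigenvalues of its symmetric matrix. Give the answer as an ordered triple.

The symmetric matrix is A = [[0, 1, 0, 0], [1, 14, -9, 4], [0, -9, 5, -2], [0, 4, -2, 1]].
By Sylvester's law of inertia any congruent diagonalization of A has 3 positive, 1 negative and 0 zero entries.

(3, 1, 0)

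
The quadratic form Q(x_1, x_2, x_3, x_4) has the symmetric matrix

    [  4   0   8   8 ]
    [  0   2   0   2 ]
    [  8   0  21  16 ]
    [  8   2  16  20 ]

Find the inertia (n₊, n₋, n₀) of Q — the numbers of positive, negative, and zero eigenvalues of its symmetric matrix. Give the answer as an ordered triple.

(4, 0, 0)

Applying the same elementary operations to the rows and columns of A produces a congruent diagonal matrix with entries 4, 2, 5, 2.
That gives 4 positive pivots.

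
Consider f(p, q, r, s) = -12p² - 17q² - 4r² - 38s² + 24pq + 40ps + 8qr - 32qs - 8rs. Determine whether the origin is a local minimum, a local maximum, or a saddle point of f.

local maximum

The Hessian at the origin is H = [[-24, 24, 0, 40], [24, -34, 8, -32], [0, 8, -8, -8], [40, -32, -8, -76]].
An LDLᵀ factorisation of H has diagonal entries -24, -10, -8/5, -4/3.
Counting signs: 4 negative.
H is negative definite, so the origin is a strict local maximum.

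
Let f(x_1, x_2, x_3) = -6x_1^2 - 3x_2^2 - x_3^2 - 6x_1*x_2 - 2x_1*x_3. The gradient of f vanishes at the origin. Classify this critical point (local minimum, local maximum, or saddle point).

The Hessian at the origin is H = [[-12, -6, -2], [-6, -6, 0], [-2, 0, -2]].
Congruent diagonalization of H (simultaneous row and column reduction) yields pivots -12, -3, -4/3.
Counting signs: 3 negative.
H is negative definite, so the origin is a strict local maximum.

local maximum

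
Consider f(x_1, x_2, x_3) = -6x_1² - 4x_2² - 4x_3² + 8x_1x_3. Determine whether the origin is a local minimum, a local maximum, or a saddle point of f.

The Hessian at the origin is H = [[-12, 0, 8], [0, -8, 0], [8, 0, -8]].
Row-reducing H symmetrically gives the diagonal entries -12, -8, -8/3.
So there are 3 negative pivots.
H is negative definite, so the origin is a strict local maximum.

local maximum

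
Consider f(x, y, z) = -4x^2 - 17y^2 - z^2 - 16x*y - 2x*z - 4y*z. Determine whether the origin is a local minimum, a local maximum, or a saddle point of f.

The Hessian at the origin is H = [[-8, -16, -2], [-16, -34, -4], [-2, -4, -2]].
Symmetric row and column elimination reduces H to a congruent diagonal form with pivots -8, -2, -3/2.
Counting signs: 3 negative.
H is negative definite, so the origin is a strict local maximum.

local maximum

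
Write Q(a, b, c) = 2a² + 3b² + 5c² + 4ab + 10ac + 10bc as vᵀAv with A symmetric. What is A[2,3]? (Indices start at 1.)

The coefficient of b·c in Q is 10. For a symmetric A this equals A[2,3] + A[3,2] = 2·A[2,3].
So A[2,3] = 10/2 = 5.

5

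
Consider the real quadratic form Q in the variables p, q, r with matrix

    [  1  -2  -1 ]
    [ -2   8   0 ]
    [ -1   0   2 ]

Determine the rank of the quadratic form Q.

2

Row-reducing A symmetrically gives the diagonal entries 1, 4, 0.
Counting signs: 2 positive, 1 zero.
The rank is the number of nonzero pivots: 2.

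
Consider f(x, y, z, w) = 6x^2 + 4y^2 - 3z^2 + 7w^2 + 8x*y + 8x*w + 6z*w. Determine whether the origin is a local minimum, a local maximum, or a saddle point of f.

saddle point

The Hessian at the origin is H = [[12, 8, 0, 8], [8, 8, 0, 0], [0, 0, -6, 6], [8, 0, 6, 14]].
Congruent diagonalization of H (simultaneous row and column reduction) yields pivots 12, 8/3, -6, 4.
Counting signs: 3 positive, 1 negative.
H is indefinite, so the origin is a saddle point.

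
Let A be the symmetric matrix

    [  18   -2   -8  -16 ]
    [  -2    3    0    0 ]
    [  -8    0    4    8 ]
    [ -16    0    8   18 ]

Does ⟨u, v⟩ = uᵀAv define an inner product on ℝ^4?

yes

Congruent diagonalization of A (simultaneous row and column reduction) yields pivots 18, 25/9, 4/25, 2.
So there are 4 positive pivots.
Hence Q is positive definite.
⟨·,·⟩ is an inner product exactly when A is positive definite.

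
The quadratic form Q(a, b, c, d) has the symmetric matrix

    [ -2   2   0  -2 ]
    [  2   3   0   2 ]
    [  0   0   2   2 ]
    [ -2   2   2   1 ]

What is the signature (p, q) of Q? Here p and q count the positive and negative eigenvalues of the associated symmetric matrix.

Symmetric row and column elimination reduces A to a congruent diagonal form with pivots -2, 5, 2, 1.
Counting signs: 3 positive, 1 negative.

(3, 1)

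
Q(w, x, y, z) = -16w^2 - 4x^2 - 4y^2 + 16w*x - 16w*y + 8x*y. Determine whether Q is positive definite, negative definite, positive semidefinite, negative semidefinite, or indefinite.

negative semidefinite

The associated matrix is A = [[-16, 8, -8, 0], [8, -4, 4, 0], [-8, 4, -4, 0], [0, 0, 0, 0]].
Row-reducing A symmetrically gives the diagonal entries -16, 0, 0, 0.
So there are 1 negative, 3 zero pivots.
Hence Q is negative semidefinite.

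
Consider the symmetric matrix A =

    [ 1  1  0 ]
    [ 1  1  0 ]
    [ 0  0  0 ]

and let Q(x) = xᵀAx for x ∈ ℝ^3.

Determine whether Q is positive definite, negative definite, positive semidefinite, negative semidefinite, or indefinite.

positive semidefinite

Symmetric row and column elimination reduces A to a congruent diagonal form with pivots 1, 0, 0.
So there are 1 positive, 2 zero pivots.
Hence Q is positive semidefinite.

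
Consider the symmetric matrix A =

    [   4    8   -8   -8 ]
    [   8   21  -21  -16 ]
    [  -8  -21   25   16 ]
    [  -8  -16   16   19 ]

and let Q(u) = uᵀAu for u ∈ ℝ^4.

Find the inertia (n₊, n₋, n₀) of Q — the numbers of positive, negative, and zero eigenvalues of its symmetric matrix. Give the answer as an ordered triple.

(4, 0, 0)

Congruent diagonalization of A (simultaneous row and column reduction) yields pivots 4, 5, 4, 3.
Counting signs: 4 positive.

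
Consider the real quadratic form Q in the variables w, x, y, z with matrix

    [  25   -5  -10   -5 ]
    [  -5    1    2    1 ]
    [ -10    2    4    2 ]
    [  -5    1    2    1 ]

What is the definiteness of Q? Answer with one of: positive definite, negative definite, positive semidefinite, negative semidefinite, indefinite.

positive semidefinite

Row-reducing A symmetrically gives the diagonal entries 25, 0, 0, 0.
So there are 1 positive, 3 zero pivots.
Hence Q is positive semidefinite.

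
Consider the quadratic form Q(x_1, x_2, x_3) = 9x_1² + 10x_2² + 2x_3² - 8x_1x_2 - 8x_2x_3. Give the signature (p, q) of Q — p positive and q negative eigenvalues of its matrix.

The associated matrix is A = [[9, -4, 0], [-4, 10, -4], [0, -4, 2]].
Congruent diagonalization of A (simultaneous row and column reduction) yields pivots 9, 74/9, 2/37.
That gives 3 positive pivots.

(3, 0)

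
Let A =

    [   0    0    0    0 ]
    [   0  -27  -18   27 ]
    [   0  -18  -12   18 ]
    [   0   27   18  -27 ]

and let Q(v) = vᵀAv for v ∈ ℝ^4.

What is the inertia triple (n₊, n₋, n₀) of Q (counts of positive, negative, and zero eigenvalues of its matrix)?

Row-reducing A symmetrically gives the diagonal entries 0, -27, 0, 0.
Counting signs: 1 negative, 3 zero.

(0, 1, 3)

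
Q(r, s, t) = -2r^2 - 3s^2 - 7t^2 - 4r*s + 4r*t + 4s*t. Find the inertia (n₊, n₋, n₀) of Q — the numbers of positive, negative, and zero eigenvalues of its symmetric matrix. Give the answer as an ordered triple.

(0, 3, 0)

The symmetric matrix is A = [[-2, -2, 2], [-2, -3, 2], [2, 2, -7]].
Row-reducing A symmetrically gives the diagonal entries -2, -1, -5.
Counting signs: 3 negative.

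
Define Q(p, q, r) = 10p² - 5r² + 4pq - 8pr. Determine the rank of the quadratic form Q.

The associated matrix is A = [[10, 2, -4], [2, 0, 0], [-4, 0, -5]].
Applying the same elementary operations to the rows and columns of A produces a congruent diagonal matrix with entries 10, -2/5, -5.
Counting signs: 1 positive, 2 negative.
The rank is the number of nonzero pivots: 3.

3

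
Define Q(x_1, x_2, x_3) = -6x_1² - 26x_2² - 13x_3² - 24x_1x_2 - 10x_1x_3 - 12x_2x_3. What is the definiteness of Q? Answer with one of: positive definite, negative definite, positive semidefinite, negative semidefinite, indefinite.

negative definite

The symmetric matrix of Q is A = [[-6, -12, -5], [-12, -26, -6], [-5, -6, -13]].
Leading principal minors: Δ_1 = -6, Δ_2 = 12, Δ_3 = -10.
The signs alternate starting with Δ_1 < 0, so by Sylvester's criterion Q is negative definite.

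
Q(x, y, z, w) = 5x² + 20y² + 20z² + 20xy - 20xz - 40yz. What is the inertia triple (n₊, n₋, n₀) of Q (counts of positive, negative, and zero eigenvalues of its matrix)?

(1, 0, 3)

The symmetric matrix is A = [[5, 10, -10, 0], [10, 20, -20, 0], [-10, -20, 20, 0], [0, 0, 0, 0]].
Applying the same elementary operations to the rows and columns of A produces a congruent diagonal matrix with entries 5, 0, 0, 0.
Counting signs: 1 positive, 3 zero.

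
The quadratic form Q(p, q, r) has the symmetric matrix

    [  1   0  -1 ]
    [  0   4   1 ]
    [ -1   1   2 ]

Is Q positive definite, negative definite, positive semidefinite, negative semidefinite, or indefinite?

positive definite

Row-reducing A symmetrically gives the diagonal entries 1, 4, 3/4.
That gives 3 positive pivots.
Hence Q is positive definite.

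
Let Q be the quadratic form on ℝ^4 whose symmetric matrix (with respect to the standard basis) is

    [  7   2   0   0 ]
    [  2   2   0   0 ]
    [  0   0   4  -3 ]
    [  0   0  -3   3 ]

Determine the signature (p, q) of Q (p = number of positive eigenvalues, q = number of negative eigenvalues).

(4, 0)

Symmetric row and column elimination reduces A to a congruent diagonal form with pivots 7, 10/7, 4, 3/4.
So there are 4 positive pivots.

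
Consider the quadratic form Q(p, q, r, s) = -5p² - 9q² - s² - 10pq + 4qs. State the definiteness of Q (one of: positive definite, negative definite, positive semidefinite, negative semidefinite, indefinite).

The associated matrix is A = [[-5, -5, 0, 0], [-5, -9, 0, 2], [0, 0, 0, 0], [0, 2, 0, -1]].
Congruent diagonalization of A (simultaneous row and column reduction) yields pivots -5, -4, 0, 0.
Counting signs: 2 negative, 2 zero.
Hence Q is negative semidefinite.

negative semidefinite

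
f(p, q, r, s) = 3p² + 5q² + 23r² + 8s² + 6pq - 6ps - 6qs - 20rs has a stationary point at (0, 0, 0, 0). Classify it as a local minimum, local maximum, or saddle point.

The Hessian at the origin is H = [[6, 6, 0, -6], [6, 10, 0, -6], [0, 0, 46, -20], [-6, -6, -20, 16]].
Applying the same elementary operations to the rows and columns of H produces a congruent diagonal matrix with entries 6, 4, 46, 30/23.
That gives 4 positive pivots.
H is positive definite, so the origin is a strict local minimum.

local minimum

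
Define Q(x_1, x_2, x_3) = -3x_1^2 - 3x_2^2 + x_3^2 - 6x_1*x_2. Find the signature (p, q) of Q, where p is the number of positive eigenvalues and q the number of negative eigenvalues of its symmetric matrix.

Write A = [[-3, -3, 0], [-3, -3, 0], [0, 0, 1]].
Congruent diagonalization of A (simultaneous row and column reduction) yields pivots -3, 0, 1.
So there are 1 positive, 1 negative, 1 zero pivots.

(1, 1)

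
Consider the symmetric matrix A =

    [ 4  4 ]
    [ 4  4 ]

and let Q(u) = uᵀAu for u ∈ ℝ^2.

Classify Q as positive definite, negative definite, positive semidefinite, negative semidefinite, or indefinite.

positive semidefinite

For the 2×2 matrix [[4, 4], [4, 4]]: det = 4·4 − (4)² = 0, trace = 8.
det = 0 so one eigenvalue is zero; the form is semidefinite with the sign of the trace.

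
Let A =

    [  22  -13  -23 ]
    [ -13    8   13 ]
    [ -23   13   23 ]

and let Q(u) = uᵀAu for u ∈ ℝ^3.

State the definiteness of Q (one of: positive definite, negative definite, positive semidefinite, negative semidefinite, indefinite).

Row-reducing A symmetrically gives the diagonal entries 22, 7/22, -15/7.
That gives 2 positive, 1 negative pivots.
Hence Q is indefinite.

indefinite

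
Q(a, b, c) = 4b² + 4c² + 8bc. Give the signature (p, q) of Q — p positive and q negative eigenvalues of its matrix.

(1, 0)

The symmetric matrix is A = [[0, 0, 0], [0, 4, 4], [0, 4, 4]].
Row-reducing A symmetrically gives the diagonal entries 0, 4, 0.
That gives 1 positive, 2 zero pivots.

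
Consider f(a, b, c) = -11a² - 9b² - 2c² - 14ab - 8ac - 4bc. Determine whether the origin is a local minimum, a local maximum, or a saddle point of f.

The Hessian at the origin is H = [[-22, -14, -8], [-14, -18, -4], [-8, -4, -4]].
Congruent diagonalization of H (simultaneous row and column reduction) yields pivots -22, -100/11, -24/25.
So there are 3 negative pivots.
H is negative definite, so the origin is a strict local maximum.

local maximum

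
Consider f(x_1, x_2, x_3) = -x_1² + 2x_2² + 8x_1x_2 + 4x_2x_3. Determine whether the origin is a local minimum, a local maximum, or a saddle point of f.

The Hessian at the origin is H = [[-2, 8, 0], [8, 4, 4], [0, 4, 0]].
An LDLᵀ factorisation of H has diagonal entries -2, 36, -4/9.
So there are 1 positive, 2 negative pivots.
H is indefinite, so the origin is a saddle point.

saddle point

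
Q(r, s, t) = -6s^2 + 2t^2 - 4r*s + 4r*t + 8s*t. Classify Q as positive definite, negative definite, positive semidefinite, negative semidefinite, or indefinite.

indefinite

The symmetric matrix is A = [[0, -2, 2], [-2, -6, 4], [2, 4, 2]].
A is congruent to a diagonal matrix with 2 positive, 1 negative and 0 zero entries, so Q is indefinite.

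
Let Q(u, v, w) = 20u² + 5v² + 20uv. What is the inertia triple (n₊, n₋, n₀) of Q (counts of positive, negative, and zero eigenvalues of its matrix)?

Write A = [[20, 10, 0], [10, 5, 0], [0, 0, 0]].
Symmetric row and column elimination reduces A to a congruent diagonal form with pivots 20, 0, 0.
So there are 1 positive, 2 zero pivots.

(1, 0, 2)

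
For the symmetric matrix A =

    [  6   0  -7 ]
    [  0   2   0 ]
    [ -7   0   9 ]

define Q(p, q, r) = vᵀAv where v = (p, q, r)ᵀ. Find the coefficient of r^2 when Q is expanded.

9

The coefficient of r^2 is the diagonal entry A[3,3] = 9.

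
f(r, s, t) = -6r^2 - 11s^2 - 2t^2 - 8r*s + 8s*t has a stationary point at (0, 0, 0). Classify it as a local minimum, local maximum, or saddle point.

local maximum

The Hessian at the origin is H = [[-12, -8, 0], [-8, -22, 8], [0, 8, -4]].
Row-reducing H symmetrically gives the diagonal entries -12, -50/3, -4/25.
Counting signs: 3 negative.
H is negative definite, so the origin is a strict local maximum.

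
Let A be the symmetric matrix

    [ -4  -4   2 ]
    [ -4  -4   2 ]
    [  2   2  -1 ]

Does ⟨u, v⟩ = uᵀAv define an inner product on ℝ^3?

no

Congruent diagonalization of A (simultaneous row and column reduction) yields pivots -4, 0, 0.
That gives 1 negative, 2 zero pivots.
Hence Q is negative semidefinite.
⟨·,·⟩ is an inner product exactly when A is positive definite.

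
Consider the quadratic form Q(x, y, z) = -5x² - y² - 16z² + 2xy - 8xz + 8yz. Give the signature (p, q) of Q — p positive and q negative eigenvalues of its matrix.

The associated matrix is A = [[-5, 1, -4], [1, -1, 4], [-4, 4, -16]].
Congruent diagonalization of A (simultaneous row and column reduction) yields pivots -5, -4/5, 0.
That gives 2 negative, 1 zero pivots.

(0, 2)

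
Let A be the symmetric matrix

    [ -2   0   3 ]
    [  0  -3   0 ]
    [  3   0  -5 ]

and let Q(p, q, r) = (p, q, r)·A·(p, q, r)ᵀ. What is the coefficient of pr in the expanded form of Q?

The coefficient of pr is A[1,3] + A[3,1] = 2·3 = 6.

6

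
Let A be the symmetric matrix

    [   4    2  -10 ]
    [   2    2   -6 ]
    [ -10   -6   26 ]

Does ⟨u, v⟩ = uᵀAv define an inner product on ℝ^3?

Row-reducing A symmetrically gives the diagonal entries 4, 1, 0.
So there are 2 positive, 1 zero pivots.
Hence Q is positive semidefinite.
⟨·,·⟩ is an inner product exactly when A is positive definite.

no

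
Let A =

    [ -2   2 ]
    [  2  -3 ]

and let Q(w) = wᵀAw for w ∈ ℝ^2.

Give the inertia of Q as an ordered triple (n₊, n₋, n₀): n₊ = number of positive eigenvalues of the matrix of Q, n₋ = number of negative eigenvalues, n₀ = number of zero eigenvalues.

(0, 2, 0)

Symmetric row and column elimination reduces A to a congruent diagonal form with pivots -2, -1.
Counting signs: 2 negative.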